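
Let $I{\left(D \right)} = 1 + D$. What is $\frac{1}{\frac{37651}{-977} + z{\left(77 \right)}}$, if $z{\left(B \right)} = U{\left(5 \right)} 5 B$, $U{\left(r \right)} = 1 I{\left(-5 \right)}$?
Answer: $- \frac{977}{1542231} \approx -0.0006335$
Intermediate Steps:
$U{\left(r \right)} = -4$ ($U{\left(r \right)} = 1 \left(1 - 5\right) = 1 \left(-4\right) = -4$)
$z{\left(B \right)} = - 20 B$ ($z{\left(B \right)} = \left(-4\right) 5 B = - 20 B$)
$\frac{1}{\frac{37651}{-977} + z{\left(77 \right)}} = \frac{1}{\frac{37651}{-977} - 1540} = \frac{1}{37651 \left(- \frac{1}{977}\right) - 1540} = \frac{1}{- \frac{37651}{977} - 1540} = \frac{1}{- \frac{1542231}{977}} = - \frac{977}{1542231}$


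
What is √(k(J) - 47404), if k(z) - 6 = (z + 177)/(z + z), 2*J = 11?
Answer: I*√22932602/22 ≈ 217.67*I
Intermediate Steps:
J = 11/2 (J = (½)*11 = 11/2 ≈ 5.5000)
k(z) = 6 + (177 + z)/(2*z) (k(z) = 6 + (z + 177)/(z + z) = 6 + (177 + z)/((2*z)) = 6 + (177 + z)*(1/(2*z)) = 6 + (177 + z)/(2*z))
√(k(J) - 47404) = √((177 + 13*(11/2))/(2*(11/2)) - 47404) = √((½)*(2/11)*(177 + 143/2) - 47404) = √((½)*(2/11)*(497/2) - 47404) = √(497/22 - 47404) = √(-1042391/22) = I*√22932602/22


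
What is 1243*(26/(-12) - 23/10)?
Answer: -83281/15 ≈ -5552.1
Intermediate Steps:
1243*(26/(-12) - 23/10) = 1243*(26*(-1/12) - 23*1/10) = 1243*(-13/6 - 23/10) = 1243*(-67/15) = -83281/15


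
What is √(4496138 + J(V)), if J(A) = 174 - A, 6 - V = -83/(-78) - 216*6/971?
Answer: √25791909658034754/75738 ≈ 2120.4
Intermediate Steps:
V = 474923/75738 (V = 6 - (-83/(-78) - 216*6/971) = 6 - (-83*(-1/78) - 1296*1/971) = 6 - (83/78 - 1296/971) = 6 - 1*(-20495/75738) = 6 + 20495/75738 = 474923/75738 ≈ 6.2706)
√(4496138 + J(V)) = √(4496138 + (174 - 1*474923/75738)) = √(4496138 + (174 - 474923/75738)) = √(4496138 + 12703489/75738) = √(340541203333/75738) = √25791909658034754/75738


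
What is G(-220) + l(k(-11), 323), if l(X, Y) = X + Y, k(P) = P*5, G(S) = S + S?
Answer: -172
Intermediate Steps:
G(S) = 2*S
k(P) = 5*P
G(-220) + l(k(-11), 323) = 2*(-220) + (5*(-11) + 323) = -440 + (-55 + 323) = -440 + 268 = -172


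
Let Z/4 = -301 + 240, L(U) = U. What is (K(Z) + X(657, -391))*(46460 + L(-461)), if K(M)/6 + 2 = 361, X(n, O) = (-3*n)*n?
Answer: -59467185207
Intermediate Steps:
Z = -244 (Z = 4*(-301 + 240) = 4*(-61) = -244)
X(n, O) = -3*n²
K(M) = 2154 (K(M) = -12 + 6*361 = -12 + 2166 = 2154)
(K(Z) + X(657, -391))*(46460 + L(-461)) = (2154 - 3*657²)*(46460 - 461) = (2154 - 3*431649)*45999 = (2154 - 1294947)*45999 = -1292793*45999 = -59467185207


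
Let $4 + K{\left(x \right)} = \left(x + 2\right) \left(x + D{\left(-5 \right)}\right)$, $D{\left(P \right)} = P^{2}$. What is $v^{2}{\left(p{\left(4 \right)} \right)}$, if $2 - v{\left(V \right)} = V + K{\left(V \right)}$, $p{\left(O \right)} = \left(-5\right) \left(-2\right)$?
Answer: $179776$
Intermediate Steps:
$p{\left(O \right)} = 10$
$K{\left(x \right)} = -4 + \left(2 + x\right) \left(25 + x\right)$ ($K{\left(x \right)} = -4 + \left(x + 2\right) \left(x + \left(-5\right)^{2}\right) = -4 + \left(2 + x\right) \left(x + 25\right) = -4 + \left(2 + x\right) \left(25 + x\right)$)
$v{\left(V \right)} = -44 - V^{2} - 28 V$ ($v{\left(V \right)} = 2 - \left(V + \left(46 + V^{2} + 27 V\right)\right) = 2 - \left(46 + V^{2} + 28 V\right) = -44 - V^{2} - 28 V$)
$v^{2}{\left(p{\left(4 \right)} \right)} = \left(-44 - 10^{2} - 280\right)^{2} = \left(-44 - 100 - 280\right)^{2} = \left(-424\right)^{2} = 179776$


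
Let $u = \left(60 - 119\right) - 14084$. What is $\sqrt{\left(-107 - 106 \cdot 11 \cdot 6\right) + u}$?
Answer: $i \sqrt{21246} \approx 145.76 i$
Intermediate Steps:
$u = -14143$ ($u = \left(60 - 119\right) - 14084 = -59 - 14084 = -14143$)
$\sqrt{\left(-107 - 106 \cdot 11 \cdot 6\right) + u} = \sqrt{\left(-107 - 106 \cdot 11 \cdot 6\right) - 14143} = \sqrt{\left(-107 - 6996\right) - 14143} = \sqrt{-7103 - 14143} = \sqrt{-21246} = i \sqrt{21246}$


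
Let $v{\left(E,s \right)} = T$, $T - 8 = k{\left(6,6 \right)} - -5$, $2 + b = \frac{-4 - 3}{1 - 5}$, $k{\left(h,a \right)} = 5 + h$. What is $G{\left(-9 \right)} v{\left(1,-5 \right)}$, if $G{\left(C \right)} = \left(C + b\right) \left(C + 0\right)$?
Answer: $1998$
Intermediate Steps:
$b = - \frac{1}{4}$ ($b = -2 + \frac{-4 - 3}{1 - 5} = -2 - \frac{7}{-4} = -2 - - \frac{7}{4} = -2 + \frac{7}{4} = - \frac{1}{4} \approx -0.25$)
$T = 24$ ($T = 8 + \left(\left(5 + 6\right) - -5\right) = 8 + \left(11 + 5\right) = 8 + 16 = 24$)
$G{\left(C \right)} = C \left(- \frac{1}{4} + C\right)$ ($G{\left(C \right)} = \left(C - \frac{1}{4}\right) \left(C + 0\right) = \left(- \frac{1}{4} + C\right) C = C \left(- \frac{1}{4} + C\right)$)
$v{\left(E,s \right)} = 24$
$G{\left(-9 \right)} v{\left(1,-5 \right)} = - 9 \left(- \frac{1}{4} - 9\right) 24 = \left(-9\right) \left(- \frac{37}{4}\right) 24 = \frac{333}{4} \cdot 24 = 1998$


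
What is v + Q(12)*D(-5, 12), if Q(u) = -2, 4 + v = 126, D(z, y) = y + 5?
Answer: 88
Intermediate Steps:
D(z, y) = 5 + y
v = 122 (v = -4 + 126 = 122)
v + Q(12)*D(-5, 12) = 122 - 2*(5 + 12) = 122 - 2*17 = 122 - 34 = 88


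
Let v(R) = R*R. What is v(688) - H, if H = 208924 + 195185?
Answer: 69235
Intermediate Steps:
H = 404109
v(R) = R²
v(688) - H = 688² - 1*404109 = 473344 - 404109 = 69235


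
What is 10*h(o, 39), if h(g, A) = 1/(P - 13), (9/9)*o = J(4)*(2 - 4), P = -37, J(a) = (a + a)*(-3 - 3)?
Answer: -1/5 ≈ -0.20000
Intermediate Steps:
J(a) = -12*a (J(a) = (2*a)*(-6) = -12*a)
o = 96 (o = (-12*4)*(2 - 4) = -48*(-2) = 96)
h(g, A) = -1/50 (h(g, A) = 1/(-37 - 13) = 1/(-50) = -1/50)
10*h(o, 39) = 10*(-1/50) = -1/5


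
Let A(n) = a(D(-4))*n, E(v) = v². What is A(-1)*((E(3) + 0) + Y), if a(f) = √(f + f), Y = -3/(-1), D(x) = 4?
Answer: -24*√2 ≈ -33.941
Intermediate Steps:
Y = 3 (Y = -3*(-1) = 3)
a(f) = √2*√f (a(f) = √(2*f) = √2*√f)
A(n) = 2*n*√2 (A(n) = (√2*√4)*n = (√2*2)*n = (2*√2)*n = 2*n*√2)
A(-1)*((E(3) + 0) + Y) = (2*(-1)*√2)*((3² + 0) + 3) = (-2*√2)*((9 + 0) + 3) = (-2*√2)*(9 + 3) = -2*√2*12 = -24*√2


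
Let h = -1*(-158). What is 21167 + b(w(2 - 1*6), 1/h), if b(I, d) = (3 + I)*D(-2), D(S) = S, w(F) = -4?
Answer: 21169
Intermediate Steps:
h = 158
b(I, d) = -6 - 2*I (b(I, d) = (3 + I)*(-2) = -6 - 2*I)
21167 + b(w(2 - 1*6), 1/h) = 21167 + (-6 - 2*(-4)) = 21167 + (-6 + 8) = 21167 + 2 = 21169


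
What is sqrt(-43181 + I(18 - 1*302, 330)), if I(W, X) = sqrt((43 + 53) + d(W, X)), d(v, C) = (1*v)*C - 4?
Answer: sqrt(-43181 + 2*I*sqrt(23407)) ≈ 0.7363 + 207.8*I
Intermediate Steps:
d(v, C) = -4 + C*v (d(v, C) = v*C - 4 = C*v - 4 = -4 + C*v)
I(W, X) = sqrt(92 + W*X) (I(W, X) = sqrt((43 + 53) + (-4 + X*W)) = sqrt(96 + (-4 + W*X)) = sqrt(92 + W*X))
sqrt(-43181 + I(18 - 1*302, 330)) = sqrt(-43181 + sqrt(92 + (18 - 1*302)*330)) = sqrt(-43181 + sqrt(92 + (18 - 302)*330)) = sqrt(-43181 + sqrt(92 - 284*330)) = sqrt(-43181 + sqrt(92 - 93720)) = sqrt(-43181 + sqrt(-93628)) = sqrt(-43181 + 2*I*sqrt(23407))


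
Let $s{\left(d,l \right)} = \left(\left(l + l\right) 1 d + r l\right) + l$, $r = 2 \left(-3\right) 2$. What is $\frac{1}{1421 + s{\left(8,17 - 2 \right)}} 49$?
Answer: $\frac{49}{1496} \approx 0.032754$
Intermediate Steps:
$r = -12$ ($r = \left(-6\right) 2 = -12$)
$s{\left(d,l \right)} = - 11 l + 2 d l$ ($s{\left(d,l \right)} = \left(\left(l + l\right) 1 d - 12 l\right) + l = \left(2 l 1 d - 12 l\right) + l = \left(2 l d - 12 l\right) + l = \left(2 d l - 12 l\right) + l = \left(- 12 l + 2 d l\right) + l = - 11 l + 2 d l$)
$\frac{1}{1421 + s{\left(8,17 - 2 \right)}} 49 = \frac{1}{1421 + \left(17 - 2\right) \left(-11 + 2 \cdot 8\right)} 49 = \frac{1}{1421 + 15 \left(-11 + 16\right)} 49 = \frac{1}{1421 + 15 \cdot 5} \cdot 49 = \frac{1}{1421 + 75} \cdot 49 = \frac{1}{1496} \cdot 49 = \frac{49}{1496}$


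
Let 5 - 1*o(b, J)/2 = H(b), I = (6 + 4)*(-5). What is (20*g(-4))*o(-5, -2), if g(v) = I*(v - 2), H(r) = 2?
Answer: 36000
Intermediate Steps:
I = -50 (I = 10*(-5) = -50)
o(b, J) = 6 (o(b, J) = 10 - 2*2 = 10 - 4 = 6)
g(v) = 100 - 50*v (g(v) = -50*(v - 2) = -50*(-2 + v) = 100 - 50*v)
(20*g(-4))*o(-5, -2) = (20*(100 - 50*(-4)))*6 = (20*(100 + 200))*6 = (20*300)*6 = 6000*6 = 36000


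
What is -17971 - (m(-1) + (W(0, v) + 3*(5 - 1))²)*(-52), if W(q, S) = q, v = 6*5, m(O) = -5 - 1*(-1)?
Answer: -10691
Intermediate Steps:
m(O) = -4 (m(O) = -5 + 1 = -4)
v = 30
-17971 - (m(-1) + (W(0, v) + 3*(5 - 1))²)*(-52) = -17971 - (-4 + (0 + 3*(5 - 1))²)*(-52) = -17971 - (-4 + (0 + 3*4)²)*(-52) = -17971 - (-4 + (0 + 12)²)*(-52) = -17971 - (-4 + 12²)*(-52) = -17971 - (-4 + 144)*(-52) = -17971 - 140*(-52) = -17971 - 1*(-7280) = -17971 + 7280 = -10691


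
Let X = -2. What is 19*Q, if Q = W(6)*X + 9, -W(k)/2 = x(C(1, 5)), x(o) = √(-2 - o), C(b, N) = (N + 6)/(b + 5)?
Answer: 171 + 38*I*√138/3 ≈ 171.0 + 148.8*I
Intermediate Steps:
C(b, N) = (6 + N)/(5 + b)
W(k) = -I*√138/3 (W(k) = -2*√(-2 - (6 + 5)/(5 + 1)) = -2*√(-2 - 11/6) = -I*√138/3)
Q = 9 + 2*I*√138/3 (Q = -I*√138/3*(-2) + 9 = 2*I*√138/3 + 9 = 9 + 2*I*√138/3 ≈ 9.0 + 7.8316*I)
19*Q = 19*(9 + 2*I*√138/3) = 171 + 38*I*√138/3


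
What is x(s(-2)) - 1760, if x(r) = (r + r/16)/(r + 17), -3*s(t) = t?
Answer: -746223/424 ≈ -1760.0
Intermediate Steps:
s(t) = -t/3
x(r) = 17*r/(16*(17 + r)) (x(r) = (r + r*(1/16))/(17 + r) = (r + r/16)/(17 + r) = (17*r/16)/(17 + r) = 17*r/(16*(17 + r)))
x(s(-2)) - 1760 = 17*(-1/3*(-2))/(16*(17 - 1/3*(-2))) - 1760 = (17/16)*(2/3)/(17 + 2/3) - 1760 = (17/16)*(2/3)/(53/3) - 1760 = (17/16)*(2/3)*(3/53) - 1760 = 17/424 - 1760 = -746223/424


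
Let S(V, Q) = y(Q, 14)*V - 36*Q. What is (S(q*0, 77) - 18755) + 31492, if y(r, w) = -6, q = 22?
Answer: 9965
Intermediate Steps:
S(V, Q) = -36*Q - 6*V (S(V, Q) = -6*V - 36*Q = -36*Q - 6*V)
(S(q*0, 77) - 18755) + 31492 = ((-36*77 - 132*0) - 18755) + 31492 = ((-2772 - 6*0) - 18755) + 31492 = ((-2772 + 0) - 18755) + 31492 = (-2772 - 18755) + 31492 = -21527 + 31492 = 9965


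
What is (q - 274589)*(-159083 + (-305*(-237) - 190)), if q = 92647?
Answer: 15826770696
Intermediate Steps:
(q - 274589)*(-159083 + (-305*(-237) - 190)) = (92647 - 274589)*(-159083 + (-305*(-237) - 190)) = -181942*(-159083 + (72285 - 190)) = -181942*(-159083 + 72095) = -181942*(-86988) = 15826770696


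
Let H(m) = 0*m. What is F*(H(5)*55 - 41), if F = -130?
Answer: 5330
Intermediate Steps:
H(m) = 0
F*(H(5)*55 - 41) = -130*(0*55 - 41) = -130*(0 - 41) = -130*(-41) = 5330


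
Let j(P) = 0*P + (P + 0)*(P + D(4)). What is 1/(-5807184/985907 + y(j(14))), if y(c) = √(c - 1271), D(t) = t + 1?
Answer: -1908447785296/336865353907367 - 972012612649*I*√1005/1010596061722101 ≈ -0.0056653 - 0.030491*I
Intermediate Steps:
D(t) = 1 + t
j(P) = P*(5 + P) (j(P) = 0*P + (P + 0)*(P + (1 + 4)) = 0 + P*(P + 5) = 0 + P*(5 + P) = P*(5 + P))
y(c) = √(-1271 + c)
1/(-5807184/985907 + y(j(14))) = 1/(-5807184/985907 + √(-1271 + 14*(5 + 14))) = 1/(-5807184*1/985907 + √(-1271 + 14*19)) = 1/(-5807184/985907 + √(-1271 + 266)) = 1/(-5807184/985907 + √(-1005)) = 1/(-5807184/985907 + I*√1005)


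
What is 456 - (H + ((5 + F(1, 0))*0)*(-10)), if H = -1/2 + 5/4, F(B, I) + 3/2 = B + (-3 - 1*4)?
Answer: 1821/4 ≈ 455.25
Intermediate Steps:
F(B, I) = -17/2 + B (F(B, I) = -3/2 + (B + (-3 - 1*4)) = -3/2 + (B + (-3 - 4)) = -3/2 + (B - 7) = -3/2 + (-7 + B) = -17/2 + B)
H = 3/4 (H = -1*1/2 + 5*(1/4) = -1/2 + 5/4 = 3/4 ≈ 0.75000)
456 - (H + ((5 + F(1, 0))*0)*(-10)) = 456 - (3/4 + ((5 + (-17/2 + 1))*0)*(-10)) = 456 - (3/4 + ((5 - 15/2)*0)*(-10)) = 456 - (3/4 - 5/2*0*(-10)) = 456 - (3/4 + 0*(-10)) = 456 - (3/4 + 0) = 456 - 1*3/4 = 456 - 3/4 = 1821/4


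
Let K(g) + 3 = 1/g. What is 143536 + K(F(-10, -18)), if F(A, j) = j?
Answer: 2583593/18 ≈ 1.4353e+5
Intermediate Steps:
K(g) = -3 + 1/g
143536 + K(F(-10, -18)) = 143536 + (-3 + 1/(-18)) = 143536 + (-3 - 1/18) = 143536 - 55/18 = 2583593/18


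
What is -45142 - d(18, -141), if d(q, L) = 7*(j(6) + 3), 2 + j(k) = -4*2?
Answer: -45093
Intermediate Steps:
j(k) = -10 (j(k) = -2 - 4*2 = -2 - 8 = -10)
d(q, L) = -49 (d(q, L) = 7*(-10 + 3) = 7*(-7) = -49)
-45142 - d(18, -141) = -45142 - 1*(-49) = -45142 + 49 = -45093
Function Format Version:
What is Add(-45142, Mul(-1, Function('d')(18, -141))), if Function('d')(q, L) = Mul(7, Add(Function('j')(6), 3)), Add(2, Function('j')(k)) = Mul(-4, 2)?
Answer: -45093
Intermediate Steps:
Function('j')(k) = -10 (Function('j')(k) = Add(-2, Mul(-4, 2)) = Add(-2, -8) = -10)
Function('d')(q, L) = -49 (Function('d')(q, L) = Mul(7, Add(-10, 3)) = Mul(7, -7) = -49)
Add(-45142, Mul(-1, Function('d')(18, -141))) = Add(-45142, Mul(-1, -49)) = Add(-45142, 49) = -45093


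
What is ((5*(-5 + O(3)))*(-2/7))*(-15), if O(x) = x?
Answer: -300/7 ≈ -42.857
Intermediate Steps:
((5*(-5 + O(3)))*(-2/7))*(-15) = ((5*(-5 + 3))*(-2/7))*(-15) = ((5*(-2))*(-2*⅐))*(-15) = -10*(-2/7)*(-15) = (20/7)*(-15) = -300/7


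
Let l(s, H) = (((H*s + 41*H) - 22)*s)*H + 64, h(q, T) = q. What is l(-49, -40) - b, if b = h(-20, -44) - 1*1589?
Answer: 585753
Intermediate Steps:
l(s, H) = 64 + H*s*(-22 + 41*H + H*s) (l(s, H) = (((41*H + H*s) - 22)*s)*H + 64 = ((-22 + 41*H + H*s)*s)*H + 64 = (s*(-22 + 41*H + H*s))*H + 64 = H*s*(-22 + 41*H + H*s) + 64 = 64 + H*s*(-22 + 41*H + H*s))
b = -1609 (b = -20 - 1*1589 = -20 - 1589 = -1609)
l(-49, -40) - b = (64 + (-40)**2*(-49)**2 - 22*(-40)*(-49) + 41*(-49)*(-40)**2) - 1*(-1609) = (64 + 1600*2401 - 43120 + 41*(-49)*1600) + 1609 = (64 + 3841600 - 43120 - 3214400) + 1609 = 584144 + 1609 = 585753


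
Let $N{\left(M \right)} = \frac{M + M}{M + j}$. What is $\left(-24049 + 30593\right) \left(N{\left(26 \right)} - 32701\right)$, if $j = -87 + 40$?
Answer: $- \frac{4494242512}{21} \approx -2.1401 \cdot 10^{8}$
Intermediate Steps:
$j = -47$
$N{\left(M \right)} = \frac{2 M}{-47 + M}$ ($N{\left(M \right)} = \frac{M + M}{M - 47} = \frac{2 M}{-47 + M}$)
$\left(-24049 + 30593\right) \left(N{\left(26 \right)} - 32701\right) = \left(-24049 + 30593\right) \left(2 \cdot 26 \frac{1}{-47 + 26} - 32701\right) = 6544 \left(2 \cdot 26 \frac{1}{-21} - 32701\right) = 6544 \left(2 \cdot 26 \left(- \frac{1}{21}\right) - 32701\right) = 6544 \left(- \frac{52}{21} - 32701\right) = 6544 \left(- \frac{686773}{21}\right) = - \frac{4494242512}{21}$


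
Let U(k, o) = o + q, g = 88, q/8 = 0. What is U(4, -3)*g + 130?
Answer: -134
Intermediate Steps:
q = 0 (q = 8*0 = 0)
U(k, o) = o (U(k, o) = o + 0 = o)
U(4, -3)*g + 130 = -3*88 + 130 = -264 + 130 = -134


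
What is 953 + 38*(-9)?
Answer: 611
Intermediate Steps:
953 + 38*(-9) = 953 - 342 = 611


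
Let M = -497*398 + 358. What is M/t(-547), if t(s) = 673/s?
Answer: 108004056/673 ≈ 1.6048e+5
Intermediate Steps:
M = -197448 (M = -197806 + 358 = -197448)
M/t(-547) = -197448/(673/(-547)) = -197448/(673*(-1/547)) = -197448/(-673/547) = -197448*(-547/673) = 108004056/673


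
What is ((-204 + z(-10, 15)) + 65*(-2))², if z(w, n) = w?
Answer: 118336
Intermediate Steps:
((-204 + z(-10, 15)) + 65*(-2))² = ((-204 - 10) + 65*(-2))² = (-214 - 130)² = (-344)² = 118336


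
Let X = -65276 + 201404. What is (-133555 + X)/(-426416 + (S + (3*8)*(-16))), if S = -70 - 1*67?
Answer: -2573/426937 ≈ -0.0060266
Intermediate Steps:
S = -137 (S = -70 - 67 = -137)
X = 136128
(-133555 + X)/(-426416 + (S + (3*8)*(-16))) = (-133555 + 136128)/(-426416 + (-137 + (3*8)*(-16))) = 2573/(-426416 + (-137 + 24*(-16))) = 2573/(-426416 + (-137 - 384)) = 2573/(-426416 - 521) = 2573/(-426937) = 2573*(-1/426937) = -2573/426937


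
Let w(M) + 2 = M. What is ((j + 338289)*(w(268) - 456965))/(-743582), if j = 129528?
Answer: 30521650869/106226 ≈ 2.8733e+5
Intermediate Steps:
w(M) = -2 + M
((j + 338289)*(w(268) - 456965))/(-743582) = ((129528 + 338289)*((-2 + 268) - 456965))/(-743582) = (467817*(266 - 456965))*(-1/743582) = (467817*(-456699))*(-1/743582) = -213651556083*(-1/743582) = 30521650869/106226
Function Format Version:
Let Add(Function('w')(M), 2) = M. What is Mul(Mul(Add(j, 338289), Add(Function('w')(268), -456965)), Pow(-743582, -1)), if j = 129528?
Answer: Rational(30521650869, 106226) ≈ 2.8733e+5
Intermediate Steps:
Function('w')(M) = Add(-2, M)
Mul(Mul(Add(j, 338289), Add(Function('w')(268), -456965)), Pow(-743582, -1)) = Mul(Mul(Add(129528, 338289), Add(Add(-2, 268), -456965)), Pow(-743582, -1)) = Mul(Mul(467817, Add(266, -456965)), Rational(-1, 743582)) = Mul(Mul(467817, -456699), Rational(-1, 743582)) = Mul(-213651556083, Rational(-1, 743582)) = Rational(30521650869, 106226)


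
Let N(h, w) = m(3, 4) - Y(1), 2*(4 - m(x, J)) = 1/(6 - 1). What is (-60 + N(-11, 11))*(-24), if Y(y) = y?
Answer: 6852/5 ≈ 1370.4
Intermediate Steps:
m(x, J) = 39/10 (m(x, J) = 4 - 1/(2*(6 - 1)) = 4 - 1/2/5 = 4 - 1/2*1/5 = 4 - 1/10 = 39/10)
N(h, w) = 29/10 (N(h, w) = 39/10 - 1*1 = 39/10 - 1 = 29/10)
(-60 + N(-11, 11))*(-24) = (-60 + 29/10)*(-24) = -571/10*(-24) = 6852/5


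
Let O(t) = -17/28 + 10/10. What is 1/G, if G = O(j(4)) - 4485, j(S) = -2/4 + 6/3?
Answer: -28/125569 ≈ -0.00022298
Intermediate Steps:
j(S) = 3/2 (j(S) = -2*¼ + 6*(⅓) = -½ + 2 = 3/2)
O(t) = 11/28 (O(t) = -17*1/28 + 10*(⅒) = -17/28 + 1 = 11/28)
G = -125569/28 (G = 11/28 - 4485 = -125569/28 ≈ -4484.6)
1/G = 1/(-125569/28) = -28/125569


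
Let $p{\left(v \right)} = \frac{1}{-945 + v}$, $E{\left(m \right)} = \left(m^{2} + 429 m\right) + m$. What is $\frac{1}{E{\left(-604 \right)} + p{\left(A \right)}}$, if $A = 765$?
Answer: $\frac{180}{18917279} \approx 9.5151 \cdot 10^{-6}$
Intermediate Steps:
$E{\left(m \right)} = m^{2} + 430 m$
$\frac{1}{E{\left(-604 \right)} + p{\left(A \right)}} = \frac{1}{- 604 \left(430 - 604\right) + \frac{1}{-945 + 765}} = \frac{1}{\left(-604\right) \left(-174\right) + \frac{1}{-180}} = \frac{1}{105096 - \frac{1}{180}} = \frac{1}{\frac{18917279}{180}} = \frac{180}{18917279}$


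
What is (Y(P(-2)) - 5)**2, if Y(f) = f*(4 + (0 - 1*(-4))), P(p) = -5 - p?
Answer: 841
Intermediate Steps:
Y(f) = 8*f (Y(f) = f*(4 + (0 + 4)) = f*(4 + 4) = f*8 = 8*f)
(Y(P(-2)) - 5)**2 = (8*(-5 - 1*(-2)) - 5)**2 = (8*(-5 + 2) - 5)**2 = (8*(-3) - 5)**2 = (-24 - 5)**2 = (-29)**2 = 841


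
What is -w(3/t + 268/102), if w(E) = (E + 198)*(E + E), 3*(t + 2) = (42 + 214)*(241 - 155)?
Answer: -664314731487421/630014350050 ≈ -1054.4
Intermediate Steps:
t = 22010/3 (t = -2 + ((42 + 214)*(241 - 155))/3 = -2 + (256*86)/3 = -2 + (⅓)*22016 = -2 + 22016/3 = 22010/3 ≈ 7336.7)
w(E) = 2*E*(198 + E) (w(E) = (198 + E)*(2*E) = 2*E*(198 + E))
-w(3/t + 268/102) = -2*(3/(22010/3) + 268/102)*(198 + (3/(22010/3) + 268/102)) = -2*(3*(3/22010) + 268*(1/102))*(198 + (3*(3/22010) + 268*(1/102))) = -2*(9/22010 + 134/51)*(198 + (9/22010 + 134/51)) = -2*2949799*(198 + 2949799/1122510)/1122510 = -2*2949799*225206779/(1122510*1122510) = -1*664314731487421/630014350050 = -664314731487421/630014350050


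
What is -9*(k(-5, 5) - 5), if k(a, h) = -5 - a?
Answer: 45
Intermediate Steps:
-9*(k(-5, 5) - 5) = -9*((-5 - 1*(-5)) - 5) = -9*((-5 + 5) - 5) = -9*(0 - 5) = -9*(-5) = 45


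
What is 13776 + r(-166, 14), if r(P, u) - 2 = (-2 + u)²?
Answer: 13922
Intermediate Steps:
r(P, u) = 2 + (-2 + u)²
13776 + r(-166, 14) = 13776 + (2 + (-2 + 14)²) = 13776 + (2 + 12²) = 13776 + (2 + 144) = 13776 + 146 = 13922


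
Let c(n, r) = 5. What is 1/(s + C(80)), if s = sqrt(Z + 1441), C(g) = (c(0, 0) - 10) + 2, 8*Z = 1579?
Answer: 8/4345 + 2*sqrt(26214)/13035 ≈ 0.026683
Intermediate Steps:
Z = 1579/8 (Z = (1/8)*1579 = 1579/8 ≈ 197.38)
C(g) = -3 (C(g) = (5 - 10) + 2 = -5 + 2 = -3)
s = sqrt(26214)/4 (s = sqrt(1579/8 + 1441) = sqrt(13107/8) = sqrt(26214)/4 ≈ 40.477)
1/(s + C(80)) = 1/(sqrt(26214)/4 - 3) = 1/(-3 + sqrt(26214)/4)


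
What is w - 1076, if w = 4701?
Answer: 3625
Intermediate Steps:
w - 1076 = 4701 - 1076 = 3625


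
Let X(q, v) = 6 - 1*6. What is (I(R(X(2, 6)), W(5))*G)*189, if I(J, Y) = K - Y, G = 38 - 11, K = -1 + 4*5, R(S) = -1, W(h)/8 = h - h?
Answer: 96957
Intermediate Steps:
W(h) = 0 (W(h) = 8*(h - h) = 8*0 = 0)
X(q, v) = 0 (X(q, v) = 6 - 6 = 0)
K = 19 (K = -1 + 20 = 19)
G = 27
I(J, Y) = 19 - Y
(I(R(X(2, 6)), W(5))*G)*189 = ((19 - 1*0)*27)*189 = ((19 + 0)*27)*189 = (19*27)*189 = 513*189 = 96957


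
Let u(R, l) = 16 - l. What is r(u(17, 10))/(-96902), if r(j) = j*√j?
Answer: -3*√6/48451 ≈ -0.00015167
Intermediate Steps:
r(j) = j^(3/2)
r(u(17, 10))/(-96902) = (16 - 1*10)^(3/2)/(-96902) = (16 - 10)^(3/2)*(-1/96902) = 6^(3/2)*(-1/96902) = (6*√6)*(-1/96902) = -3*√6/48451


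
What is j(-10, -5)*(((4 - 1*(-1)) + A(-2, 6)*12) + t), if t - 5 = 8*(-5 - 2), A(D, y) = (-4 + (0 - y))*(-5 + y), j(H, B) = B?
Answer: 830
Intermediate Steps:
A(D, y) = (-5 + y)*(-4 - y) (A(D, y) = (-4 - y)*(-5 + y) = (-5 + y)*(-4 - y))
t = -51 (t = 5 + 8*(-5 - 2) = 5 + 8*(-7) = 5 - 56 = -51)
j(-10, -5)*(((4 - 1*(-1)) + A(-2, 6)*12) + t) = -5*(((4 - 1*(-1)) + (20 + 6 - 1*6²)*12) - 51) = -5*(((4 + 1) + (20 + 6 - 1*36)*12) - 51) = -5*((5 + (20 + 6 - 36)*12) - 51) = -5*((5 - 10*12) - 51) = -5*((5 - 120) - 51) = -5*(-115 - 51) = -5*(-166) = 830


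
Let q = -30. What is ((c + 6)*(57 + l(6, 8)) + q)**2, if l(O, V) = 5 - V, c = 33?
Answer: 4309776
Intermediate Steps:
((c + 6)*(57 + l(6, 8)) + q)**2 = ((33 + 6)*(57 + (5 - 1*8)) - 30)**2 = (39*(57 + (5 - 8)) - 30)**2 = (39*(57 - 3) - 30)**2 = (39*54 - 30)**2 = (2106 - 30)**2 = 2076**2 = 4309776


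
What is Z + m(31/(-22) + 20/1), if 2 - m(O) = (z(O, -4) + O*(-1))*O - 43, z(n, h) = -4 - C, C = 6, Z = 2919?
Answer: 1691837/484 ≈ 3495.5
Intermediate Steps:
z(n, h) = -10 (z(n, h) = -4 - 1*6 = -4 - 6 = -10)
m(O) = 45 - O*(-10 - O) (m(O) = 2 - ((-10 + O*(-1))*O - 43) = 2 - ((-10 - O)*O - 43) = 2 - (O*(-10 - O) - 43) = 2 - (-43 + O*(-10 - O)) = 2 + (43 - O*(-10 - O)) = 45 - O*(-10 - O))
Z + m(31/(-22) + 20/1) = 2919 + (45 + (31/(-22) + 20/1)² + 10*(31/(-22) + 20/1)) = 2919 + (45 + (31*(-1/22) + 20*1)² + 10*(31*(-1/22) + 20*1)) = 2919 + (45 + (-31/22 + 20)² + 10*(-31/22 + 20)) = 2919 + (45 + (409/22)² + 10*(409/22)) = 2919 + (45 + 167281/484 + 2045/11) = 2919 + 279041/484 = 1691837/484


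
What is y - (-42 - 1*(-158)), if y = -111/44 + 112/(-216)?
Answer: -141421/1188 ≈ -119.04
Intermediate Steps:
y = -3613/1188 (y = -111*1/44 + 112*(-1/216) = -111/44 - 14/27 = -3613/1188 ≈ -3.0412)
y - (-42 - 1*(-158)) = -3613/1188 - (-42 - 1*(-158)) = -3613/1188 - (-42 + 158) = -3613/1188 - 1*116 = -3613/1188 - 116 = -141421/1188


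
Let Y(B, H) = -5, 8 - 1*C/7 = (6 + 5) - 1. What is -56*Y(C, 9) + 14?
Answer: 294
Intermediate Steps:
C = -14 (C = 56 - 7*((6 + 5) - 1) = 56 - 7*(11 - 1) = 56 - 7*10 = 56 - 70 = -14)
-56*Y(C, 9) + 14 = -56*(-5) + 14 = 280 + 14 = 294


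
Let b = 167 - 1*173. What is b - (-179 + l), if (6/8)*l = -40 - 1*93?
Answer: 1051/3 ≈ 350.33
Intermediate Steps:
l = -532/3 (l = 4*(-40 - 1*93)/3 = 4*(-40 - 93)/3 = (4/3)*(-133) = -532/3 ≈ -177.33)
b = -6 (b = 167 - 173 = -6)
b - (-179 + l) = -6 - (-179 - 532/3) = -6 - 1*(-1069/3) = -6 + 1069/3 = 1051/3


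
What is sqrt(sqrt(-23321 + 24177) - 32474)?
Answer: sqrt(-32474 + 2*sqrt(214)) ≈ 180.12*I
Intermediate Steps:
sqrt(sqrt(-23321 + 24177) - 32474) = sqrt(sqrt(856) - 32474) = sqrt(2*sqrt(214) - 32474) = sqrt(-32474 + 2*sqrt(214))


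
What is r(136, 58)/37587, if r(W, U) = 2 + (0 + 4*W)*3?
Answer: 1634/37587 ≈ 0.043472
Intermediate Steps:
r(W, U) = 2 + 12*W (r(W, U) = 2 + (4*W)*3 = 2 + 12*W)
r(136, 58)/37587 = (2 + 12*136)/37587 = (2 + 1632)*(1/37587) = 1634*(1/37587) = 1634/37587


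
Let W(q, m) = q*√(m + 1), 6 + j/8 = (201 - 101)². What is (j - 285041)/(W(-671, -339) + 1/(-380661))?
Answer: -78069383829*I/(-I + 3320505903*√2) ≈ 3.5403e-9 - 16.625*I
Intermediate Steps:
j = 79952 (j = -48 + 8*(201 - 101)² = -48 + 8*100² = -48 + 8*10000 = -48 + 80000 = 79952)
W(q, m) = q*√(1 + m)
(j - 285041)/(W(-671, -339) + 1/(-380661)) = (79952 - 285041)/(-671*√(1 - 339) + 1/(-380661)) = -205089/(-8723*I*√2 - 1/380661) = -205089/(-1/380661 - 8723*I*√2)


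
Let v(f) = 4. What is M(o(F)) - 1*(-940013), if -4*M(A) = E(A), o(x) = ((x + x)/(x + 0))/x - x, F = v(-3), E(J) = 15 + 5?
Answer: 940008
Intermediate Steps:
E(J) = 20
F = 4
o(x) = -x + 2/x (o(x) = ((2*x)/x)/x - x = 2/x - x = -x + 2/x)
M(A) = -5 (M(A) = -1/4*20 = -5)
M(o(F)) - 1*(-940013) = -5 - 1*(-940013) = -5 + 940013 = 940008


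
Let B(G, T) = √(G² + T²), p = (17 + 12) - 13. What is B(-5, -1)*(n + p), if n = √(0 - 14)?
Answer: √26*(16 + I*√14) ≈ 81.584 + 19.079*I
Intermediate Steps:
p = 16 (p = 29 - 13 = 16)
n = I*√14 (n = √(-14) = I*√14 ≈ 3.7417*I)
B(-5, -1)*(n + p) = √((-5)² + (-1)²)*(I*√14 + 16) = √(25 + 1)*(16 + I*√14) = √26*(16 + I*√14)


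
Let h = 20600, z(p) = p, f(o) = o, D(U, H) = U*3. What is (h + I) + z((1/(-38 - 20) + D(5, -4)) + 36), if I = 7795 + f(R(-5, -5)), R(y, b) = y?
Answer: 1649577/58 ≈ 28441.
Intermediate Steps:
D(U, H) = 3*U
I = 7790 (I = 7795 - 5 = 7790)
(h + I) + z((1/(-38 - 20) + D(5, -4)) + 36) = (20600 + 7790) + ((1/(-38 - 20) + 3*5) + 36) = 28390 + ((1/(-58) + 15) + 36) = 28390 + ((-1/58 + 15) + 36) = 28390 + (869/58 + 36) = 28390 + 2957/58 = 1649577/58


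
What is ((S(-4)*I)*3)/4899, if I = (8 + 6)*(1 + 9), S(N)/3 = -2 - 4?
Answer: -2520/1633 ≈ -1.5432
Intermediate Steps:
S(N) = -18 (S(N) = 3*(-2 - 4) = 3*(-6) = -18)
I = 140 (I = 14*10 = 140)
((S(-4)*I)*3)/4899 = (-18*140*3)/4899 = -2520*3*(1/4899) = -7560*1/4899 = -2520/1633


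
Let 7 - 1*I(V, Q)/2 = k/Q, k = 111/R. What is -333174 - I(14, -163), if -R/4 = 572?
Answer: -62130232625/186472 ≈ -3.3319e+5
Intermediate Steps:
R = -2288 (R = -4*572 = -2288)
k = -111/2288 (k = 111/(-2288) = 111*(-1/2288) = -111/2288 ≈ -0.048514)
I(V, Q) = 14 + 111/(1144*Q) (I(V, Q) = 14 - (-111)/(1144*Q) = 14 + 111/(1144*Q))
-333174 - I(14, -163) = -333174 - (14 + (111/1144)/(-163)) = -333174 - (14 + (111/1144)*(-1/163)) = -333174 - (14 - 111/186472) = -333174 - 1*2610497/186472 = -333174 - 2610497/186472 = -62130232625/186472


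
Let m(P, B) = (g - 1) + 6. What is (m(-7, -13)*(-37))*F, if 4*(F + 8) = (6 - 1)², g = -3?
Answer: 259/2 ≈ 129.50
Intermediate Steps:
F = -7/4 (F = -8 + (6 - 1)²/4 = -8 + (¼)*5² = -8 + (¼)*25 = -8 + 25/4 = -7/4 ≈ -1.7500)
m(P, B) = 2 (m(P, B) = (-3 - 1) + 6 = -4 + 6 = 2)
(m(-7, -13)*(-37))*F = (2*(-37))*(-7/4) = -74*(-7/4) = 259/2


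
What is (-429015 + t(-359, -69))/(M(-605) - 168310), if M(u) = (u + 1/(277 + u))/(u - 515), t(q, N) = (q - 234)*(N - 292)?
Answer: 78961093120/61830163159 ≈ 1.2771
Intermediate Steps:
t(q, N) = (-292 + N)*(-234 + q) (t(q, N) = (-234 + q)*(-292 + N) = (-292 + N)*(-234 + q))
M(u) = (u + 1/(277 + u))/(-515 + u)
(-429015 + t(-359, -69))/(M(-605) - 168310) = (-429015 + (68328 - 292*(-359) - 234*(-69) - 69*(-359)))/((1 + (-605)² + 277*(-605))/(-142655 + (-605)² - 238*(-605)) - 168310) = (-429015 + (68328 + 104828 + 16146 + 24771))/((1 + 366025 - 167585)/(-142655 + 366025 + 143990) - 168310) = (-429015 + 214073)/(198441/367360 - 168310) = -214942/((1/367360)*198441 - 168310) = -214942/(198441/367360 - 168310) = -214942/(-61830163159/367360) = -214942*(-367360/61830163159) = 78961093120/61830163159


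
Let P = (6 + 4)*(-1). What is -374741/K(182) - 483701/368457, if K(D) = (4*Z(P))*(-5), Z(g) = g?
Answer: -138172684837/73691400 ≈ -1875.0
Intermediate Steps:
P = -10 (P = 10*(-1) = -10)
K(D) = 200 (K(D) = (4*(-10))*(-5) = -40*(-5) = 200)
-374741/K(182) - 483701/368457 = -374741/200 - 483701/368457 = -138172684837/73691400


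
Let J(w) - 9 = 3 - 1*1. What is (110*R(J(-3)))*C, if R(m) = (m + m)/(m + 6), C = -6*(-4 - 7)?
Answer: 159720/17 ≈ 9395.3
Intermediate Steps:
J(w) = 11 (J(w) = 9 + (3 - 1*1) = 9 + (3 - 1) = 9 + 2 = 11)
C = 66 (C = -6*(-11) = 66)
R(m) = 2*m/(6 + m) (R(m) = (2*m)/(6 + m) = 2*m/(6 + m))
(110*R(J(-3)))*C = (110*(2*11/(6 + 11)))*66 = (110*(2*11/17))*66 = (110*(2*11*(1/17)))*66 = (110*(22/17))*66 = (2420/17)*66 = 159720/17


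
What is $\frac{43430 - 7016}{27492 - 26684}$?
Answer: $\frac{18207}{404} \approx 45.067$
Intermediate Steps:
$\frac{43430 - 7016}{27492 - 26684} = \frac{36414}{808} = 36414 \cdot \frac{1}{808} = \frac{18207}{404}$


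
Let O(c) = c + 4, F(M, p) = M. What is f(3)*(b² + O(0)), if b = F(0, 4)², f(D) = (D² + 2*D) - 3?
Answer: 48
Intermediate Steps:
f(D) = -3 + D² + 2*D
O(c) = 4 + c
b = 0 (b = 0² = 0)
f(3)*(b² + O(0)) = (-3 + 3² + 2*3)*(0² + (4 + 0)) = (-3 + 9 + 6)*(0 + 4) = 12*4 = 48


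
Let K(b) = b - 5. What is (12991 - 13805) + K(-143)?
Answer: -962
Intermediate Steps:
K(b) = -5 + b
(12991 - 13805) + K(-143) = (12991 - 13805) + (-5 - 143) = -814 - 148 = -962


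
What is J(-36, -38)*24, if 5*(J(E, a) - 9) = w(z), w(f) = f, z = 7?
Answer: 1248/5 ≈ 249.60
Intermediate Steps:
J(E, a) = 52/5 (J(E, a) = 9 + (⅕)*7 = 9 + 7/5 = 52/5)
J(-36, -38)*24 = (52/5)*24 = 1248/5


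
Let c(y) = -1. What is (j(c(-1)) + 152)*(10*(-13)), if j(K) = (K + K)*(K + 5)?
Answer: -18720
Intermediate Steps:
j(K) = 2*K*(5 + K) (j(K) = (2*K)*(5 + K) = 2*K*(5 + K))
(j(c(-1)) + 152)*(10*(-13)) = (2*(-1)*(5 - 1) + 152)*(10*(-13)) = (2*(-1)*4 + 152)*(-130) = (-8 + 152)*(-130) = 144*(-130) = -18720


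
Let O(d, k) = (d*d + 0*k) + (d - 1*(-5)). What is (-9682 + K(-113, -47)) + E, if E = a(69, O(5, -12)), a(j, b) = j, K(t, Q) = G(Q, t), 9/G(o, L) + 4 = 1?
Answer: -9616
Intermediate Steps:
G(o, L) = -3 (G(o, L) = 9/(-4 + 1) = 9/(-3) = 9*(-⅓) = -3)
K(t, Q) = -3
O(d, k) = 5 + d + d² (O(d, k) = (d² + 0) + (d + 5) = d² + (5 + d) = 5 + d + d²)
E = 69
(-9682 + K(-113, -47)) + E = (-9682 - 3) + 69 = -9685 + 69 = -9616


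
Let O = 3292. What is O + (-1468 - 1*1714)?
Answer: 110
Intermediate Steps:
O + (-1468 - 1*1714) = 3292 + (-1468 - 1*1714) = 3292 + (-1468 - 1714) = 3292 - 3182 = 110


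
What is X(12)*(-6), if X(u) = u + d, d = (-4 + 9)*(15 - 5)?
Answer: -372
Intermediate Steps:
d = 50 (d = 5*10 = 50)
X(u) = 50 + u (X(u) = u + 50 = 50 + u)
X(12)*(-6) = (50 + 12)*(-6) = 62*(-6) = -372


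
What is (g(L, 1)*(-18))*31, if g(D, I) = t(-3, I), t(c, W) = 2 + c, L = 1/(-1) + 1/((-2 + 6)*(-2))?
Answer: 558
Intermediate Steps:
L = -9/8 (L = 1*(-1) - ½/4 = -1 + (¼)*(-½) = -1 - ⅛ = -9/8 ≈ -1.1250)
g(D, I) = -1 (g(D, I) = 2 - 3 = -1)
(g(L, 1)*(-18))*31 = -1*(-18)*31 = 18*31 = 558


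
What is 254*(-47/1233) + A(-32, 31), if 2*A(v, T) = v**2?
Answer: 619358/1233 ≈ 502.32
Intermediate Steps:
A(v, T) = v**2/2
254*(-47/1233) + A(-32, 31) = 254*(-47/1233) + (1/2)*(-32)**2 = 254*(-47*1/1233) + (1/2)*1024 = 254*(-47/1233) + 512 = -11938/1233 + 512 = 619358/1233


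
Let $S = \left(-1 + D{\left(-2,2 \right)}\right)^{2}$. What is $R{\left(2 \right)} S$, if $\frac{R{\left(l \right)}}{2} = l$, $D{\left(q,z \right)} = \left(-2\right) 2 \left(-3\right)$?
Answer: $484$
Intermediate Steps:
$D{\left(q,z \right)} = 12$ ($D{\left(q,z \right)} = \left(-4\right) \left(-3\right) = 12$)
$R{\left(l \right)} = 2 l$
$S = 121$ ($S = \left(-1 + 12\right)^{2} = 11^{2} = 121$)
$R{\left(2 \right)} S = 2 \cdot 2 \cdot 121 = 4 \cdot 121 = 484$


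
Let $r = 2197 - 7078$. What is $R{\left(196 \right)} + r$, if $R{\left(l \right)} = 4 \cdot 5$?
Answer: $-4861$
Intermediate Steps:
$R{\left(l \right)} = 20$
$r = -4881$
$R{\left(196 \right)} + r = 20 - 4881 = -4861$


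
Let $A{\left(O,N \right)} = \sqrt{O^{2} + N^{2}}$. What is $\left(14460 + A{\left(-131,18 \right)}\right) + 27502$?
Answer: $41962 + \sqrt{17485} \approx 42094.0$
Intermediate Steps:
$A{\left(O,N \right)} = \sqrt{N^{2} + O^{2}}$
$\left(14460 + A{\left(-131,18 \right)}\right) + 27502 = \left(14460 + \sqrt{18^{2} + \left(-131\right)^{2}}\right) + 27502 = \left(14460 + \sqrt{324 + 17161}\right) + 27502 = \left(14460 + \sqrt{17485}\right) + 27502 = 41962 + \sqrt{17485}$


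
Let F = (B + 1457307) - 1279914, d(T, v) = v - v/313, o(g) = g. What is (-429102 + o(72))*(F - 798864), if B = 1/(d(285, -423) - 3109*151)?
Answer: 39213935141768758980/147072643 ≈ 2.6663e+11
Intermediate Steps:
d(T, v) = 312*v/313 (d(T, v) = v - v/313 = 312*v/313)
B = -313/147072643 (B = 1/((312/313)*(-423) - 3109*151) = 1/(-131976/313 - 469459) = 1/(-147072643/313) = -313/147072643 ≈ -2.1282e-6)
F = 26089657359386/147072643 (F = (-313/147072643 + 1457307) - 1279914 = 214329992152088/147072643 - 1279914 = 26089657359386/147072643 ≈ 1.7739e+5)
(-429102 + o(72))*(F - 798864) = (-429102 + 72)*(26089657359386/147072643 - 798864) = -429030*(-91401382518166/147072643) = 39213935141768758980/147072643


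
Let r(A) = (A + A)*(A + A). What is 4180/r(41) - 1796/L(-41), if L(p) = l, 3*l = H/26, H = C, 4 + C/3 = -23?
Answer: 78524191/45387 ≈ 1730.1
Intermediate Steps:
C = -81 (C = -12 + 3*(-23) = -12 - 69 = -81)
H = -81
l = -27/26 (l = (-81/26)/3 = (-81*1/26)/3 = (⅓)*(-81/26) = -27/26 ≈ -1.0385)
L(p) = -27/26
r(A) = 4*A² (r(A) = (2*A)*(2*A) = 4*A²)
4180/r(41) - 1796/L(-41) = 4180/((4*41²)) - 1796/(-27/26) = 4180/((4*1681)) - 1796*(-26/27) = 4180/6724 + 46696/27 = 4180*(1/6724) + 46696/27 = 1045/1681 + 46696/27 = 78524191/45387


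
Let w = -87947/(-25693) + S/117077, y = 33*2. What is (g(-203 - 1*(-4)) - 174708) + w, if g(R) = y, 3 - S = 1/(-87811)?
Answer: -46129156066281086911/264140700548771 ≈ -1.7464e+5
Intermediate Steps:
y = 66
S = 263434/87811 (S = 3 - 1/(-87811) = 3 - 1*(-1/87811) = 3 + 1/87811 = 263434/87811 ≈ 3.0000)
g(R) = 66
w = 904158957378071/264140700548771 (w = -87947/(-25693) + (263434/87811)/117077 = -87947*(-1/25693) + (263434/87811)*(1/117077) = 87947/25693 + 263434/10280648447 = 904158957378071/264140700548771 ≈ 3.4230)
(g(-203 - 1*(-4)) - 174708) + w = (66 - 174708) + 904158957378071/264140700548771 = -174642 + 904158957378071/264140700548771 = -46129156066281086911/264140700548771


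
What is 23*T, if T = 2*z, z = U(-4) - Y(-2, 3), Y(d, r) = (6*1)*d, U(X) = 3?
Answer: 690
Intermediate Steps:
Y(d, r) = 6*d
z = 15 (z = 3 - 6*(-2) = 3 - 1*(-12) = 3 + 12 = 15)
T = 30 (T = 2*15 = 30)
23*T = 23*30 = 690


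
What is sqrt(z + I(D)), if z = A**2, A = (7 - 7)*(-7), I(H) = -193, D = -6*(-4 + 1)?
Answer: I*sqrt(193) ≈ 13.892*I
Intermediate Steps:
D = 18 (D = -6*(-3) = 18)
A = 0 (A = 0*(-7) = 0)
z = 0 (z = 0**2 = 0)
sqrt(z + I(D)) = sqrt(0 - 193) = sqrt(-193) = I*sqrt(193)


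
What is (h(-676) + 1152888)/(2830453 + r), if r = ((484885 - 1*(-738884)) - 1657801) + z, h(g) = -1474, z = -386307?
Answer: 575707/1005057 ≈ 0.57281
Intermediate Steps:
r = -820339 (r = ((484885 - 1*(-738884)) - 1657801) - 386307 = ((484885 + 738884) - 1657801) - 386307 = (1223769 - 1657801) - 386307 = -434032 - 386307 = -820339)
(h(-676) + 1152888)/(2830453 + r) = (-1474 + 1152888)/(2830453 - 820339) = 1151414/2010114 = 1151414*(1/2010114) = 575707/1005057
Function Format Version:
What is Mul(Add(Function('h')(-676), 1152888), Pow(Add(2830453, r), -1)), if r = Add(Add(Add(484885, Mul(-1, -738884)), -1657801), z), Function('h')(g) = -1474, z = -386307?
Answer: Rational(575707, 1005057) ≈ 0.57281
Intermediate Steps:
r = -820339 (r = Add(Add(Add(484885, Mul(-1, -738884)), -1657801), -386307) = Add(Add(Add(484885, 738884), -1657801), -386307) = Add(Add(1223769, -1657801), -386307) = Add(-434032, -386307) = -820339)
Mul(Add(Function('h')(-676), 1152888), Pow(Add(2830453, r), -1)) = Mul(Add(-1474, 1152888), Pow(Add(2830453, -820339), -1)) = Mul(1151414, Pow(2010114, -1)) = Mul(1151414, Rational(1, 2010114)) = Rational(575707, 1005057)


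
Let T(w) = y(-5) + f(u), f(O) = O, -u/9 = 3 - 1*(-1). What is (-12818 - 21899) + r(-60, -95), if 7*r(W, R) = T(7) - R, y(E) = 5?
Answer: -242955/7 ≈ -34708.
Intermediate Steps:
u = -36 (u = -9*(3 - 1*(-1)) = -9*(3 + 1) = -9*4 = -36)
T(w) = -31 (T(w) = 5 - 36 = -31)
r(W, R) = -31/7 - R/7 (r(W, R) = (-31 - R)/7 = -31/7 - R/7)
(-12818 - 21899) + r(-60, -95) = (-12818 - 21899) + (-31/7 - ⅐*(-95)) = -34717 + (-31/7 + 95/7) = -34717 + 64/7 = -242955/7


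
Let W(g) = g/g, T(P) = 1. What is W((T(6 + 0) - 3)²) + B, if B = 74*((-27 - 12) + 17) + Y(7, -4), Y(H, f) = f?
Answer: -1631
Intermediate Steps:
W(g) = 1
B = -1632 (B = 74*((-27 - 12) + 17) - 4 = 74*(-39 + 17) - 4 = 74*(-22) - 4 = -1628 - 4 = -1632)
W((T(6 + 0) - 3)²) + B = 1 - 1632 = -1631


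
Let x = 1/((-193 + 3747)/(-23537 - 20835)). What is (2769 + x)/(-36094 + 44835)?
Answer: 4898327/15532757 ≈ 0.31535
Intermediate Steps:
x = -22186/1777 (x = 1/(3554/(-44372)) = 1/(3554*(-1/44372)) = 1/(-1777/22186) = -22186/1777 ≈ -12.485)
(2769 + x)/(-36094 + 44835) = (2769 - 22186/1777)/(-36094 + 44835) = (4898327/1777)/8741 = (4898327/1777)*(1/8741) = 4898327/15532757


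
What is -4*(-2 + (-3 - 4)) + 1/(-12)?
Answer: 431/12 ≈ 35.917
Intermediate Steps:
-4*(-2 + (-3 - 4)) + 1/(-12) = -4*(-2 - 7) - 1/12 = -4*(-9) - 1/12 = 36 - 1/12 = 431/12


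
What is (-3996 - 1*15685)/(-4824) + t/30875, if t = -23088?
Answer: 38174951/11457000 ≈ 3.3320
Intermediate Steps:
(-3996 - 1*15685)/(-4824) + t/30875 = (-3996 - 1*15685)/(-4824) - 23088/30875 = (-3996 - 15685)*(-1/4824) - 23088*1/30875 = -19681*(-1/4824) - 1776/2375 = 19681/4824 - 1776/2375 = 38174951/11457000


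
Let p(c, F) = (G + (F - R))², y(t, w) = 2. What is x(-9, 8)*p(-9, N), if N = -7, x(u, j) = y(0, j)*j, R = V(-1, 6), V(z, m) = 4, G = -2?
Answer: 2704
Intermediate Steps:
R = 4
x(u, j) = 2*j
p(c, F) = (-6 + F)² (p(c, F) = (-2 + (F - 1*4))² = (-2 + (F - 4))² = (-2 + (-4 + F))² = (-6 + F)²)
x(-9, 8)*p(-9, N) = (2*8)*(-6 - 7)² = 16*(-13)² = 16*169 = 2704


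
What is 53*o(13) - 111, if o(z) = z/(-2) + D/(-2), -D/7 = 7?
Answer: 843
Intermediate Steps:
D = -49 (D = -7*7 = -49)
o(z) = 49/2 - z/2 (o(z) = z/(-2) - 49/(-2) = z*(-1/2) - 49*(-1/2) = -z/2 + 49/2 = 49/2 - z/2)
53*o(13) - 111 = 53*(49/2 - 1/2*13) - 111 = 53*(49/2 - 13/2) - 111 = 53*18 - 111 = 954 - 111 = 843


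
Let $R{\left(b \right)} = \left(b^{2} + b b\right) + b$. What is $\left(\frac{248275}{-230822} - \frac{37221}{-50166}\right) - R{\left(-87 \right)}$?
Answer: $- \frac{14523805046420}{964951371} \approx -15051.0$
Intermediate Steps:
$R{\left(b \right)} = b + 2 b^{2}$ ($R{\left(b \right)} = \left(b^{2} + b^{2}\right) + b = 2 b^{2} + b = b + 2 b^{2}$)
$\left(\frac{248275}{-230822} - \frac{37221}{-50166}\right) - R{\left(-87 \right)} = \left(\frac{248275}{-230822} - \frac{37221}{-50166}\right) - - 87 \left(1 + 2 \left(-87\right)\right) = \left(248275 \left(- \frac{1}{230822}\right) - - \frac{12407}{16722}\right) - - 87 \left(1 - 174\right) = \left(- \frac{248275}{230822} + \frac{12407}{16722}\right) - \left(-87\right) \left(-173\right) = - \frac{321961499}{964951371} - 15051 = - \frac{14523805046420}{964951371}$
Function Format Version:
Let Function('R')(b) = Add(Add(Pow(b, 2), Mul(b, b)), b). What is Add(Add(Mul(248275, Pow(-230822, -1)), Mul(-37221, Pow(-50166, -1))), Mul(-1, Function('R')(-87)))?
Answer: Rational(-14523805046420, 964951371) ≈ -15051.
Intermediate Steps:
Function('R')(b) = Add(b, Mul(2, Pow(b, 2))) (Function('R')(b) = Add(Add(Pow(b, 2), Pow(b, 2)), b) = Add(Mul(2, Pow(b, 2)), b) = Add(b, Mul(2, Pow(b, 2))))
Add(Add(Mul(248275, Pow(-230822, -1)), Mul(-37221, Pow(-50166, -1))), Mul(-1, Function('R')(-87))) = Add(Add(Mul(248275, Pow(-230822, -1)), Mul(-37221, Pow(-50166, -1))), Mul(-1, Mul(-87, Add(1, Mul(2, -87))))) = Add(Add(Mul(248275, Rational(-1, 230822)), Mul(-37221, Rational(-1, 50166))), Mul(-1, Mul(-87, Add(1, -174)))) = Add(Add(Rational(-248275, 230822), Rational(12407, 16722)), Mul(-1, Mul(-87, -173))) = Add(Rational(-321961499, 964951371), Mul(-1, 15051)) = Add(Rational(-321961499, 964951371), -15051) = Rational(-14523805046420, 964951371)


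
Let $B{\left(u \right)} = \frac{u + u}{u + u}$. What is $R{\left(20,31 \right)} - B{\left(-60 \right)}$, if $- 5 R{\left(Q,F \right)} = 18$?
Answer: $- \frac{23}{5} \approx -4.6$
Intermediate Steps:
$R{\left(Q,F \right)} = - \frac{18}{5}$ ($R{\left(Q,F \right)} = \left(- \frac{1}{5}\right) 18 = - \frac{18}{5}$)
$B{\left(u \right)} = 1$ ($B{\left(u \right)} = \frac{2 u}{2 u} = 2 u \frac{1}{2 u} = 1$)
$R{\left(20,31 \right)} - B{\left(-60 \right)} = - \frac{18}{5} - 1 = - \frac{23}{5}$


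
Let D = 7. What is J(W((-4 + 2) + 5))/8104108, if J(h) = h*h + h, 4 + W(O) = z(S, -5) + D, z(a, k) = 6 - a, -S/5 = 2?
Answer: 5/106633 ≈ 4.6890e-5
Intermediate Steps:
S = -10 (S = -5*2 = -10)
W(O) = 19 (W(O) = -4 + ((6 - 1*(-10)) + 7) = -4 + ((6 + 10) + 7) = -4 + (16 + 7) = -4 + 23 = 19)
J(h) = h + h² (J(h) = h² + h = h + h²)
J(W((-4 + 2) + 5))/8104108 = (19*(1 + 19))/8104108 = (19*20)*(1/8104108) = 380*(1/8104108) = 5/106633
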